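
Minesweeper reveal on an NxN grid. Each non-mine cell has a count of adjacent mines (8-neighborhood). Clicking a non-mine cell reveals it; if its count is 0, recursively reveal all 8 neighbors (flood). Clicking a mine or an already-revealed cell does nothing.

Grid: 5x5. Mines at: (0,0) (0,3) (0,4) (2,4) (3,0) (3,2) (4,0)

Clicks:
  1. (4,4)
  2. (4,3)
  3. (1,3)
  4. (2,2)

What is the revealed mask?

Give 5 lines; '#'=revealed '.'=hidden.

Answer: .....
...#.
..#..
...##
...##

Derivation:
Click 1 (4,4) count=0: revealed 4 new [(3,3) (3,4) (4,3) (4,4)] -> total=4
Click 2 (4,3) count=1: revealed 0 new [(none)] -> total=4
Click 3 (1,3) count=3: revealed 1 new [(1,3)] -> total=5
Click 4 (2,2) count=1: revealed 1 new [(2,2)] -> total=6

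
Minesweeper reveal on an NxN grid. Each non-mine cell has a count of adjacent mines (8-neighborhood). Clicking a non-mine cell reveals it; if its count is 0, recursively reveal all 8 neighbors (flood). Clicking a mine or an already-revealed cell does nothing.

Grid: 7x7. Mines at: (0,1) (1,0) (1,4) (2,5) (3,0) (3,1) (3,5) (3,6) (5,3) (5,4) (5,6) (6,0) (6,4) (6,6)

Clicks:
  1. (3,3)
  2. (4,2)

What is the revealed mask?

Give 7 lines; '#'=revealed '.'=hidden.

Answer: .......
.......
..###..
..###..
..###..
.......
.......

Derivation:
Click 1 (3,3) count=0: revealed 9 new [(2,2) (2,3) (2,4) (3,2) (3,3) (3,4) (4,2) (4,3) (4,4)] -> total=9
Click 2 (4,2) count=2: revealed 0 new [(none)] -> total=9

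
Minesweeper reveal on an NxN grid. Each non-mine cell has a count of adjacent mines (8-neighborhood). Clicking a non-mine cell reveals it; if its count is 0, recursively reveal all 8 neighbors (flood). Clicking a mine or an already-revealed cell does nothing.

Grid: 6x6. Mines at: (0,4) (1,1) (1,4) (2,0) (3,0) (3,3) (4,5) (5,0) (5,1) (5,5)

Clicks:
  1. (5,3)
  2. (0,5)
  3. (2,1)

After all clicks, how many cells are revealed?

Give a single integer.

Click 1 (5,3) count=0: revealed 6 new [(4,2) (4,3) (4,4) (5,2) (5,3) (5,4)] -> total=6
Click 2 (0,5) count=2: revealed 1 new [(0,5)] -> total=7
Click 3 (2,1) count=3: revealed 1 new [(2,1)] -> total=8

Answer: 8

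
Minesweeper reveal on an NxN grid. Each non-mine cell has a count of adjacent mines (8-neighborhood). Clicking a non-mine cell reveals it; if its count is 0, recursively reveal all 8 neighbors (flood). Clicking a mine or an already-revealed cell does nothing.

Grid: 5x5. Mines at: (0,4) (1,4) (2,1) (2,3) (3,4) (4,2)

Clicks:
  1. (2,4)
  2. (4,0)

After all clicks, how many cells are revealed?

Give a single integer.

Click 1 (2,4) count=3: revealed 1 new [(2,4)] -> total=1
Click 2 (4,0) count=0: revealed 4 new [(3,0) (3,1) (4,0) (4,1)] -> total=5

Answer: 5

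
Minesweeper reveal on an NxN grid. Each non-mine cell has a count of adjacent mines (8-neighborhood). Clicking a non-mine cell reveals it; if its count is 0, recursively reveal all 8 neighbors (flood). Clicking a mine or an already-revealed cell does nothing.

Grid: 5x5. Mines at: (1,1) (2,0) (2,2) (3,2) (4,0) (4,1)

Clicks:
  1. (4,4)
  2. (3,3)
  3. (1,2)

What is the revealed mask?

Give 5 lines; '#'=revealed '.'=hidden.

Click 1 (4,4) count=0: revealed 12 new [(0,2) (0,3) (0,4) (1,2) (1,3) (1,4) (2,3) (2,4) (3,3) (3,4) (4,3) (4,4)] -> total=12
Click 2 (3,3) count=2: revealed 0 new [(none)] -> total=12
Click 3 (1,2) count=2: revealed 0 new [(none)] -> total=12

Answer: ..###
..###
...##
...##
...##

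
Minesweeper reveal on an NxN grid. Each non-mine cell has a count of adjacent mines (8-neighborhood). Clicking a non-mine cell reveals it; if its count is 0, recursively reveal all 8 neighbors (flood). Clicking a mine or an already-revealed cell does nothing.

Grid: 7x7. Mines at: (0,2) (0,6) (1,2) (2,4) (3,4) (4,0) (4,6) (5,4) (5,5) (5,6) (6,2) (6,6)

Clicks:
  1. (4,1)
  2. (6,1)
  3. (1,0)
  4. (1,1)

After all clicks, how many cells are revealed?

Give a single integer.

Click 1 (4,1) count=1: revealed 1 new [(4,1)] -> total=1
Click 2 (6,1) count=1: revealed 1 new [(6,1)] -> total=2
Click 3 (1,0) count=0: revealed 8 new [(0,0) (0,1) (1,0) (1,1) (2,0) (2,1) (3,0) (3,1)] -> total=10
Click 4 (1,1) count=2: revealed 0 new [(none)] -> total=10

Answer: 10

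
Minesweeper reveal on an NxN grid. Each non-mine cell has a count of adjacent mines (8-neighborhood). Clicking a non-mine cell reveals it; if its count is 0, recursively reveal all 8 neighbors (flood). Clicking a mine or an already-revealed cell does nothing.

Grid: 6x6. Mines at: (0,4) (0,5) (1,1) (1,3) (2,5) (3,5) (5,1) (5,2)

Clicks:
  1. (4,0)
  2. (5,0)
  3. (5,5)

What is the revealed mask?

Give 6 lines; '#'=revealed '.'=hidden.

Click 1 (4,0) count=1: revealed 1 new [(4,0)] -> total=1
Click 2 (5,0) count=1: revealed 1 new [(5,0)] -> total=2
Click 3 (5,5) count=0: revealed 6 new [(4,3) (4,4) (4,5) (5,3) (5,4) (5,5)] -> total=8

Answer: ......
......
......
......
#..###
#..###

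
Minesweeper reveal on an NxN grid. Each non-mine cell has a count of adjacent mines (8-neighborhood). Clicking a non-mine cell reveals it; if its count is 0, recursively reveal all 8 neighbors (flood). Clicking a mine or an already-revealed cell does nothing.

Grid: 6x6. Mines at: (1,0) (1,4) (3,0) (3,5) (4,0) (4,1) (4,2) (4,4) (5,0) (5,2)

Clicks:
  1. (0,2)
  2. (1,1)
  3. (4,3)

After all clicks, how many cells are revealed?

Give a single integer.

Answer: 13

Derivation:
Click 1 (0,2) count=0: revealed 12 new [(0,1) (0,2) (0,3) (1,1) (1,2) (1,3) (2,1) (2,2) (2,3) (3,1) (3,2) (3,3)] -> total=12
Click 2 (1,1) count=1: revealed 0 new [(none)] -> total=12
Click 3 (4,3) count=3: revealed 1 new [(4,3)] -> total=13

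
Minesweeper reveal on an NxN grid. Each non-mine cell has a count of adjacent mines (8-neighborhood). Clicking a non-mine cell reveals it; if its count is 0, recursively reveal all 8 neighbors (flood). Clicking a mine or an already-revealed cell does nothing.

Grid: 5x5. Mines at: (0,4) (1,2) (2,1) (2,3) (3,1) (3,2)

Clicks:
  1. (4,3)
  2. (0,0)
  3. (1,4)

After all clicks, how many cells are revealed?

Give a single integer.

Click 1 (4,3) count=1: revealed 1 new [(4,3)] -> total=1
Click 2 (0,0) count=0: revealed 4 new [(0,0) (0,1) (1,0) (1,1)] -> total=5
Click 3 (1,4) count=2: revealed 1 new [(1,4)] -> total=6

Answer: 6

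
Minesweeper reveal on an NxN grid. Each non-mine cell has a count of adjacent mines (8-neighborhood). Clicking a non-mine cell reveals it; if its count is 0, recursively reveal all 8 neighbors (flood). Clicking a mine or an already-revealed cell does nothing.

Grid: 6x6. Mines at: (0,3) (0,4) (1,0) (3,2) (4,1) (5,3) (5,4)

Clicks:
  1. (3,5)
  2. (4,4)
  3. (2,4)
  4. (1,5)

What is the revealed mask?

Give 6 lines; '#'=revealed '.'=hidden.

Click 1 (3,5) count=0: revealed 12 new [(1,3) (1,4) (1,5) (2,3) (2,4) (2,5) (3,3) (3,4) (3,5) (4,3) (4,4) (4,5)] -> total=12
Click 2 (4,4) count=2: revealed 0 new [(none)] -> total=12
Click 3 (2,4) count=0: revealed 0 new [(none)] -> total=12
Click 4 (1,5) count=1: revealed 0 new [(none)] -> total=12

Answer: ......
...###
...###
...###
...###
......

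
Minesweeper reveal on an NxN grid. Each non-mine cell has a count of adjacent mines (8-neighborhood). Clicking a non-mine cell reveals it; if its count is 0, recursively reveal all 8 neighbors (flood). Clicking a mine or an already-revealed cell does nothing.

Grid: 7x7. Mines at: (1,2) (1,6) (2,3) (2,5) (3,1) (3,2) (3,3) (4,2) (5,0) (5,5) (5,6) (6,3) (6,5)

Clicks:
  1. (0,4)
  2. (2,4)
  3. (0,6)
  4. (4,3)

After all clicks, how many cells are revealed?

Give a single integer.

Answer: 9

Derivation:
Click 1 (0,4) count=0: revealed 6 new [(0,3) (0,4) (0,5) (1,3) (1,4) (1,5)] -> total=6
Click 2 (2,4) count=3: revealed 1 new [(2,4)] -> total=7
Click 3 (0,6) count=1: revealed 1 new [(0,6)] -> total=8
Click 4 (4,3) count=3: revealed 1 new [(4,3)] -> total=9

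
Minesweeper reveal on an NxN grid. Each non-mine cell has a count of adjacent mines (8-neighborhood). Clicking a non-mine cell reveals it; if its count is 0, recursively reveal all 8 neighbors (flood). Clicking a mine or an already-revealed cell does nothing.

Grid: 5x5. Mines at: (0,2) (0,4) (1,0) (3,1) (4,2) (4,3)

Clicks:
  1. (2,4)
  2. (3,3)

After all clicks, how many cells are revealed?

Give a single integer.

Answer: 9

Derivation:
Click 1 (2,4) count=0: revealed 9 new [(1,2) (1,3) (1,4) (2,2) (2,3) (2,4) (3,2) (3,3) (3,4)] -> total=9
Click 2 (3,3) count=2: revealed 0 new [(none)] -> total=9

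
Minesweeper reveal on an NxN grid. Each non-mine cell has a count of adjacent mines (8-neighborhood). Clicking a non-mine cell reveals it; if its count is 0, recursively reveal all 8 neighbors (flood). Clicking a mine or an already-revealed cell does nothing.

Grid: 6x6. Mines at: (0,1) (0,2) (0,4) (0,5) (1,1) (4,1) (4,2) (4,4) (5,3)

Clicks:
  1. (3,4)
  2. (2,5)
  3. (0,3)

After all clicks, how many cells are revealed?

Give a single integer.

Answer: 13

Derivation:
Click 1 (3,4) count=1: revealed 1 new [(3,4)] -> total=1
Click 2 (2,5) count=0: revealed 11 new [(1,2) (1,3) (1,4) (1,5) (2,2) (2,3) (2,4) (2,5) (3,2) (3,3) (3,5)] -> total=12
Click 3 (0,3) count=2: revealed 1 new [(0,3)] -> total=13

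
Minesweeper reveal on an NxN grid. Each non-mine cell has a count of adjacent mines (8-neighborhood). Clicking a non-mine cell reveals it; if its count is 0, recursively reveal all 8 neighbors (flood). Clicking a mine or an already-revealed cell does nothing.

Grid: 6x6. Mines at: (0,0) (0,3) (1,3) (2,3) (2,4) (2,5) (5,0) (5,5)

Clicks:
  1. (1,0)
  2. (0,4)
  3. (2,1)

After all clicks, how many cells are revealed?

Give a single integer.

Click 1 (1,0) count=1: revealed 1 new [(1,0)] -> total=1
Click 2 (0,4) count=2: revealed 1 new [(0,4)] -> total=2
Click 3 (2,1) count=0: revealed 19 new [(1,1) (1,2) (2,0) (2,1) (2,2) (3,0) (3,1) (3,2) (3,3) (3,4) (4,0) (4,1) (4,2) (4,3) (4,4) (5,1) (5,2) (5,3) (5,4)] -> total=21

Answer: 21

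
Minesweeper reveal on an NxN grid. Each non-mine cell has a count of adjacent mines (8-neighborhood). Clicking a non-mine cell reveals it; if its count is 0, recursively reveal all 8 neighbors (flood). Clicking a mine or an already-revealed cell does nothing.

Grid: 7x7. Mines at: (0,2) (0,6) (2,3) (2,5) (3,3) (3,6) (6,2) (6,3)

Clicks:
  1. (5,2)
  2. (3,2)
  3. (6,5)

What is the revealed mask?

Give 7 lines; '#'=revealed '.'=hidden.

Answer: .......
.......
.......
..#....
....###
..#.###
....###

Derivation:
Click 1 (5,2) count=2: revealed 1 new [(5,2)] -> total=1
Click 2 (3,2) count=2: revealed 1 new [(3,2)] -> total=2
Click 3 (6,5) count=0: revealed 9 new [(4,4) (4,5) (4,6) (5,4) (5,5) (5,6) (6,4) (6,5) (6,6)] -> total=11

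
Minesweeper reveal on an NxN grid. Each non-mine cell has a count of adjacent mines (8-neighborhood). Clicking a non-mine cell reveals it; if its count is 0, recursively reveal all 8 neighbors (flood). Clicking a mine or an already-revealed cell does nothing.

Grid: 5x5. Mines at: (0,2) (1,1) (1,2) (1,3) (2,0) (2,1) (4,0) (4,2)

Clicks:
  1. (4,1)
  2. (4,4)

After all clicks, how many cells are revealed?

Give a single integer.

Answer: 7

Derivation:
Click 1 (4,1) count=2: revealed 1 new [(4,1)] -> total=1
Click 2 (4,4) count=0: revealed 6 new [(2,3) (2,4) (3,3) (3,4) (4,3) (4,4)] -> total=7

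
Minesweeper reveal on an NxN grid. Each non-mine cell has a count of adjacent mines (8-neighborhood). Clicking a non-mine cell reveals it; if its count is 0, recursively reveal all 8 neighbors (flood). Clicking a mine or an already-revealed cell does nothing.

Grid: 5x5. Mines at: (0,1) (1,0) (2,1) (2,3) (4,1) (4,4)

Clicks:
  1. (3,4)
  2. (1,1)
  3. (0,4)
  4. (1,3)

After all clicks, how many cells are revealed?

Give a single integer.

Click 1 (3,4) count=2: revealed 1 new [(3,4)] -> total=1
Click 2 (1,1) count=3: revealed 1 new [(1,1)] -> total=2
Click 3 (0,4) count=0: revealed 6 new [(0,2) (0,3) (0,4) (1,2) (1,3) (1,4)] -> total=8
Click 4 (1,3) count=1: revealed 0 new [(none)] -> total=8

Answer: 8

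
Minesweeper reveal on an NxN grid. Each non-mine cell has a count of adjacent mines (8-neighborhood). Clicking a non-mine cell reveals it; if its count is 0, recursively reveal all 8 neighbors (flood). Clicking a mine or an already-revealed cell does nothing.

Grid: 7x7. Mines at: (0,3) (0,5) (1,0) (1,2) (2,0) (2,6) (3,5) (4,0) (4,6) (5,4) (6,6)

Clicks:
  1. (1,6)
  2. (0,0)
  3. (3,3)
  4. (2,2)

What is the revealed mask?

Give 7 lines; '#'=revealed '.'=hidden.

Answer: #......
......#
.####..
.####..
.####..
####...
####...

Derivation:
Click 1 (1,6) count=2: revealed 1 new [(1,6)] -> total=1
Click 2 (0,0) count=1: revealed 1 new [(0,0)] -> total=2
Click 3 (3,3) count=0: revealed 20 new [(2,1) (2,2) (2,3) (2,4) (3,1) (3,2) (3,3) (3,4) (4,1) (4,2) (4,3) (4,4) (5,0) (5,1) (5,2) (5,3) (6,0) (6,1) (6,2) (6,3)] -> total=22
Click 4 (2,2) count=1: revealed 0 new [(none)] -> total=22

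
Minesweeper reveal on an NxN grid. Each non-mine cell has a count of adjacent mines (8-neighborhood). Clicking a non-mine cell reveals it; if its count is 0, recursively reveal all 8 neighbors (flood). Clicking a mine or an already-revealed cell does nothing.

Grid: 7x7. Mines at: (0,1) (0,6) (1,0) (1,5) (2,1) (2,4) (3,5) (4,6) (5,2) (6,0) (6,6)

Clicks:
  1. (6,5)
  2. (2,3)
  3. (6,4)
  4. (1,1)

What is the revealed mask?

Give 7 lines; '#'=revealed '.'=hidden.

Answer: .......
.#.....
...#...
.......
...###.
...###.
...###.

Derivation:
Click 1 (6,5) count=1: revealed 1 new [(6,5)] -> total=1
Click 2 (2,3) count=1: revealed 1 new [(2,3)] -> total=2
Click 3 (6,4) count=0: revealed 8 new [(4,3) (4,4) (4,5) (5,3) (5,4) (5,5) (6,3) (6,4)] -> total=10
Click 4 (1,1) count=3: revealed 1 new [(1,1)] -> total=11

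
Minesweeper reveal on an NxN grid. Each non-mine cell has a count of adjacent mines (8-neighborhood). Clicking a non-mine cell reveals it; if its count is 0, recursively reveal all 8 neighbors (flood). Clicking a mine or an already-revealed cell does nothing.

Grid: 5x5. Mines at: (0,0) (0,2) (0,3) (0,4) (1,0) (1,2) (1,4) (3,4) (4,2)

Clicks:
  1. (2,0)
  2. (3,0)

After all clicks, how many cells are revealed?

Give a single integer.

Click 1 (2,0) count=1: revealed 1 new [(2,0)] -> total=1
Click 2 (3,0) count=0: revealed 5 new [(2,1) (3,0) (3,1) (4,0) (4,1)] -> total=6

Answer: 6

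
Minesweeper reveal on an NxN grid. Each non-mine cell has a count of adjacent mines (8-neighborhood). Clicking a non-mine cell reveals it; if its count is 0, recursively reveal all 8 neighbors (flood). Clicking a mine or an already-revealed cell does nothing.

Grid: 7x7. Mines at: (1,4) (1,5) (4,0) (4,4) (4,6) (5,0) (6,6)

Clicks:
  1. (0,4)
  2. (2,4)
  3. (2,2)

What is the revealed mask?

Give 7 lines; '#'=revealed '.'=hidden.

Answer: #####..
####...
#####..
####...
.###...
.#####.
.#####.

Derivation:
Click 1 (0,4) count=2: revealed 1 new [(0,4)] -> total=1
Click 2 (2,4) count=2: revealed 1 new [(2,4)] -> total=2
Click 3 (2,2) count=0: revealed 29 new [(0,0) (0,1) (0,2) (0,3) (1,0) (1,1) (1,2) (1,3) (2,0) (2,1) (2,2) (2,3) (3,0) (3,1) (3,2) (3,3) (4,1) (4,2) (4,3) (5,1) (5,2) (5,3) (5,4) (5,5) (6,1) (6,2) (6,3) (6,4) (6,5)] -> total=31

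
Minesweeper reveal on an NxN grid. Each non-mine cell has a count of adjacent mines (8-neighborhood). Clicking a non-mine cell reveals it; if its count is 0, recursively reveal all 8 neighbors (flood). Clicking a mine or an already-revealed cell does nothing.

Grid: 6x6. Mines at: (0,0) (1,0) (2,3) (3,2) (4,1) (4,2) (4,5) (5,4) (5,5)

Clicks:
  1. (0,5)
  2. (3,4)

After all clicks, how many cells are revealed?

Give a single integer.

Click 1 (0,5) count=0: revealed 14 new [(0,1) (0,2) (0,3) (0,4) (0,5) (1,1) (1,2) (1,3) (1,4) (1,5) (2,4) (2,5) (3,4) (3,5)] -> total=14
Click 2 (3,4) count=2: revealed 0 new [(none)] -> total=14

Answer: 14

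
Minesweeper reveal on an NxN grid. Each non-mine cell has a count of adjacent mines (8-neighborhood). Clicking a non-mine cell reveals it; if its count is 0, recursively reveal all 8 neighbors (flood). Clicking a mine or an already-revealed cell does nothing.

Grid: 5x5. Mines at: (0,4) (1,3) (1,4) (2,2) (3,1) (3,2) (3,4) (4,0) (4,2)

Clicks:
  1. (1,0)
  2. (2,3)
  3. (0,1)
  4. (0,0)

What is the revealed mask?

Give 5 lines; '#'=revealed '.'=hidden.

Answer: ###..
###..
##.#.
.....
.....

Derivation:
Click 1 (1,0) count=0: revealed 8 new [(0,0) (0,1) (0,2) (1,0) (1,1) (1,2) (2,0) (2,1)] -> total=8
Click 2 (2,3) count=5: revealed 1 new [(2,3)] -> total=9
Click 3 (0,1) count=0: revealed 0 new [(none)] -> total=9
Click 4 (0,0) count=0: revealed 0 new [(none)] -> total=9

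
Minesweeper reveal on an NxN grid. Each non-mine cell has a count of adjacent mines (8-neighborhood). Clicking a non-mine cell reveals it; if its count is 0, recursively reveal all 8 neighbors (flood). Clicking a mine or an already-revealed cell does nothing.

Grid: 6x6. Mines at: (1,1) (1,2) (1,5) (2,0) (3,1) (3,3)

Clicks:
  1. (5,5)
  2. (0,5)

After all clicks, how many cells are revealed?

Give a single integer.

Click 1 (5,5) count=0: revealed 16 new [(2,4) (2,5) (3,4) (3,5) (4,0) (4,1) (4,2) (4,3) (4,4) (4,5) (5,0) (5,1) (5,2) (5,3) (5,4) (5,5)] -> total=16
Click 2 (0,5) count=1: revealed 1 new [(0,5)] -> total=17

Answer: 17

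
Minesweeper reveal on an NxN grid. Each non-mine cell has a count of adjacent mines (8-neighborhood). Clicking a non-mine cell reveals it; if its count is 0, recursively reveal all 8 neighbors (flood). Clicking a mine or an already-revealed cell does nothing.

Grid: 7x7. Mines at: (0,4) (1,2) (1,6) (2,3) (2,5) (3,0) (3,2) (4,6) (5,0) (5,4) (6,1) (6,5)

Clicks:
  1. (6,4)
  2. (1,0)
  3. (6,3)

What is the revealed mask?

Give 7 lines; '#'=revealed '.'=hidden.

Click 1 (6,4) count=2: revealed 1 new [(6,4)] -> total=1
Click 2 (1,0) count=0: revealed 6 new [(0,0) (0,1) (1,0) (1,1) (2,0) (2,1)] -> total=7
Click 3 (6,3) count=1: revealed 1 new [(6,3)] -> total=8

Answer: ##.....
##.....
##.....
.......
.......
.......
...##..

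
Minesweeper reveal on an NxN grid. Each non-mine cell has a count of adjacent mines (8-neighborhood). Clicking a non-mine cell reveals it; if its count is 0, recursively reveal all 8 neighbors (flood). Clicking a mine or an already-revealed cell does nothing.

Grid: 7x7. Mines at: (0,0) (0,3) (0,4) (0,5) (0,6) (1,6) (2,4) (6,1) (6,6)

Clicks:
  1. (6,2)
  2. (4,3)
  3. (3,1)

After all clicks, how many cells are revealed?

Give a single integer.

Click 1 (6,2) count=1: revealed 1 new [(6,2)] -> total=1
Click 2 (4,3) count=0: revealed 34 new [(1,0) (1,1) (1,2) (1,3) (2,0) (2,1) (2,2) (2,3) (2,5) (2,6) (3,0) (3,1) (3,2) (3,3) (3,4) (3,5) (3,6) (4,0) (4,1) (4,2) (4,3) (4,4) (4,5) (4,6) (5,0) (5,1) (5,2) (5,3) (5,4) (5,5) (5,6) (6,3) (6,4) (6,5)] -> total=35
Click 3 (3,1) count=0: revealed 0 new [(none)] -> total=35

Answer: 35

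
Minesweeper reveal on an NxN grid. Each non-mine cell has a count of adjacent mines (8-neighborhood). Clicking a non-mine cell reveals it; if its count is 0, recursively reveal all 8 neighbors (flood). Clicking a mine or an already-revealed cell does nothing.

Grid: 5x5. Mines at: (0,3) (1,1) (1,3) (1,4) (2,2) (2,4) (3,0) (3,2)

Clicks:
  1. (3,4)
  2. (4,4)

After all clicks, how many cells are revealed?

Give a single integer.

Answer: 4

Derivation:
Click 1 (3,4) count=1: revealed 1 new [(3,4)] -> total=1
Click 2 (4,4) count=0: revealed 3 new [(3,3) (4,3) (4,4)] -> total=4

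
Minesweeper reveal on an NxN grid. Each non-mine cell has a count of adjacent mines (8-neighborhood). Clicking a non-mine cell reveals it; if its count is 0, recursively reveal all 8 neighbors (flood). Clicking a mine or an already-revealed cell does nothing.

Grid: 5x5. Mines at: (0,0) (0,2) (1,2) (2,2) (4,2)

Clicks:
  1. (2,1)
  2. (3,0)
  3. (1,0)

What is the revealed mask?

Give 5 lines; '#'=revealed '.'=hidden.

Click 1 (2,1) count=2: revealed 1 new [(2,1)] -> total=1
Click 2 (3,0) count=0: revealed 7 new [(1,0) (1,1) (2,0) (3,0) (3,1) (4,0) (4,1)] -> total=8
Click 3 (1,0) count=1: revealed 0 new [(none)] -> total=8

Answer: .....
##...
##...
##...
##...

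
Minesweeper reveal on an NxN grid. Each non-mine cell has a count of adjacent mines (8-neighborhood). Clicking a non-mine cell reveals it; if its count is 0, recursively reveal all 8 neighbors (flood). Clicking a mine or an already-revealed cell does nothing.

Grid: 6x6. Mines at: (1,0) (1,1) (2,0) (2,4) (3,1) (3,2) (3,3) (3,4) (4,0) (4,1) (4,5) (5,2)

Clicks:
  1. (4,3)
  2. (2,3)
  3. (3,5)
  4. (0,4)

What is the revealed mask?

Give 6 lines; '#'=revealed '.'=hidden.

Click 1 (4,3) count=4: revealed 1 new [(4,3)] -> total=1
Click 2 (2,3) count=4: revealed 1 new [(2,3)] -> total=2
Click 3 (3,5) count=3: revealed 1 new [(3,5)] -> total=3
Click 4 (0,4) count=0: revealed 8 new [(0,2) (0,3) (0,4) (0,5) (1,2) (1,3) (1,4) (1,5)] -> total=11

Answer: ..####
..####
...#..
.....#
...#..
......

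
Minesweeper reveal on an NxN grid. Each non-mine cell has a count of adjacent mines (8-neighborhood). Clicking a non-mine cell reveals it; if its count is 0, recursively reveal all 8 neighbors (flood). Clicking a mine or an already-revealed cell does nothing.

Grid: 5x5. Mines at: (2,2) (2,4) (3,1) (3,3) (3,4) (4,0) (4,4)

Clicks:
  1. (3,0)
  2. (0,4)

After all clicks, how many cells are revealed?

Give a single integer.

Answer: 13

Derivation:
Click 1 (3,0) count=2: revealed 1 new [(3,0)] -> total=1
Click 2 (0,4) count=0: revealed 12 new [(0,0) (0,1) (0,2) (0,3) (0,4) (1,0) (1,1) (1,2) (1,3) (1,4) (2,0) (2,1)] -> total=13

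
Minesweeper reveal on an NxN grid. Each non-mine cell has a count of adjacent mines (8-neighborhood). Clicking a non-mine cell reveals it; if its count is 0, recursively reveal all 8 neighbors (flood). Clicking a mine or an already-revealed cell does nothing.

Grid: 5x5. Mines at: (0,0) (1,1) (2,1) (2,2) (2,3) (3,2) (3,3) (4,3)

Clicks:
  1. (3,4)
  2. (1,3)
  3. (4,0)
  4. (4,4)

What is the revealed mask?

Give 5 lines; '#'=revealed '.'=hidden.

Answer: .....
...#.
.....
##..#
##..#

Derivation:
Click 1 (3,4) count=3: revealed 1 new [(3,4)] -> total=1
Click 2 (1,3) count=2: revealed 1 new [(1,3)] -> total=2
Click 3 (4,0) count=0: revealed 4 new [(3,0) (3,1) (4,0) (4,1)] -> total=6
Click 4 (4,4) count=2: revealed 1 new [(4,4)] -> total=7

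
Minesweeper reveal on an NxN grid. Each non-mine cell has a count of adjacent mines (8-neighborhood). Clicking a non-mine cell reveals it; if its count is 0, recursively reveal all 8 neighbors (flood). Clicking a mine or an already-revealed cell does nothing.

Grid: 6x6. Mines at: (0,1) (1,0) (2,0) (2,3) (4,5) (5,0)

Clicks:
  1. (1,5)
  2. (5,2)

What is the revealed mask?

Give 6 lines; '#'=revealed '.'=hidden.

Click 1 (1,5) count=0: revealed 12 new [(0,2) (0,3) (0,4) (0,5) (1,2) (1,3) (1,4) (1,5) (2,4) (2,5) (3,4) (3,5)] -> total=12
Click 2 (5,2) count=0: revealed 11 new [(3,1) (3,2) (3,3) (4,1) (4,2) (4,3) (4,4) (5,1) (5,2) (5,3) (5,4)] -> total=23

Answer: ..####
..####
....##
.#####
.####.
.####.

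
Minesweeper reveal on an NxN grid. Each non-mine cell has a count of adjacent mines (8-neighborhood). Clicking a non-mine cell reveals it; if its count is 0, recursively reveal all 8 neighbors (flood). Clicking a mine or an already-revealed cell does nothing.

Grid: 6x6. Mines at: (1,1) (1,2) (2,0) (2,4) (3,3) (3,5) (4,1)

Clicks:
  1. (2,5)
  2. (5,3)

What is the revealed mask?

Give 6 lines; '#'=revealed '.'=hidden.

Click 1 (2,5) count=2: revealed 1 new [(2,5)] -> total=1
Click 2 (5,3) count=0: revealed 8 new [(4,2) (4,3) (4,4) (4,5) (5,2) (5,3) (5,4) (5,5)] -> total=9

Answer: ......
......
.....#
......
..####
..####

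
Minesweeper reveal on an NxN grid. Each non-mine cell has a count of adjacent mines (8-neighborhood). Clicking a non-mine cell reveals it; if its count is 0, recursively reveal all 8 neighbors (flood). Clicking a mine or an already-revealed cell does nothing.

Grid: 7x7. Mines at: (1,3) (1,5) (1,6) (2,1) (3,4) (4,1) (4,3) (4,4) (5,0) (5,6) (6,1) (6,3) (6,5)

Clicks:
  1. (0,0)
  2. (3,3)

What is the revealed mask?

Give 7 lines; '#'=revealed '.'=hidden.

Click 1 (0,0) count=0: revealed 6 new [(0,0) (0,1) (0,2) (1,0) (1,1) (1,2)] -> total=6
Click 2 (3,3) count=3: revealed 1 new [(3,3)] -> total=7

Answer: ###....
###....
.......
...#...
.......
.......
.......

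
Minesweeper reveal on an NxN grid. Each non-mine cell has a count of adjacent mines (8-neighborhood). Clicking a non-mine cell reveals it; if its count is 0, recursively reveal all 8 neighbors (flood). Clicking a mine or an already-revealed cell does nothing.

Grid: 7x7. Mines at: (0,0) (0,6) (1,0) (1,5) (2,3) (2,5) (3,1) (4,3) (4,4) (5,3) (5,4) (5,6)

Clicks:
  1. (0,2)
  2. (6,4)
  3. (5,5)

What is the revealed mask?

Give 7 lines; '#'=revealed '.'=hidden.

Click 1 (0,2) count=0: revealed 8 new [(0,1) (0,2) (0,3) (0,4) (1,1) (1,2) (1,3) (1,4)] -> total=8
Click 2 (6,4) count=2: revealed 1 new [(6,4)] -> total=9
Click 3 (5,5) count=3: revealed 1 new [(5,5)] -> total=10

Answer: .####..
.####..
.......
.......
.......
.....#.
....#..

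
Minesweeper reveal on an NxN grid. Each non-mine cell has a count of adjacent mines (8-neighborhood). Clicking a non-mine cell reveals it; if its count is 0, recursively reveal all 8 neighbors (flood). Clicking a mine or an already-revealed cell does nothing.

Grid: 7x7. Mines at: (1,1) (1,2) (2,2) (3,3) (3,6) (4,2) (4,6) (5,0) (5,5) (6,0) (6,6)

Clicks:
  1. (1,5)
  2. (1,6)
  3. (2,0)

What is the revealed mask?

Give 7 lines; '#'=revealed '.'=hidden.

Click 1 (1,5) count=0: revealed 12 new [(0,3) (0,4) (0,5) (0,6) (1,3) (1,4) (1,5) (1,6) (2,3) (2,4) (2,5) (2,6)] -> total=12
Click 2 (1,6) count=0: revealed 0 new [(none)] -> total=12
Click 3 (2,0) count=1: revealed 1 new [(2,0)] -> total=13

Answer: ...####
...####
#..####
.......
.......
.......
.......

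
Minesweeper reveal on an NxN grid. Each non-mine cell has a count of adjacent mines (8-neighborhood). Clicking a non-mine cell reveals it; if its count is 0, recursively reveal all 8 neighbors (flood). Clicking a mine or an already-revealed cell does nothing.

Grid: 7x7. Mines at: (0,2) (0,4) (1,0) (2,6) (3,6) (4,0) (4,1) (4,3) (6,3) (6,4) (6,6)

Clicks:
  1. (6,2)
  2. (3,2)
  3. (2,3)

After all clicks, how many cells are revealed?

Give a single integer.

Click 1 (6,2) count=1: revealed 1 new [(6,2)] -> total=1
Click 2 (3,2) count=2: revealed 1 new [(3,2)] -> total=2
Click 3 (2,3) count=0: revealed 14 new [(1,1) (1,2) (1,3) (1,4) (1,5) (2,1) (2,2) (2,3) (2,4) (2,5) (3,1) (3,3) (3,4) (3,5)] -> total=16

Answer: 16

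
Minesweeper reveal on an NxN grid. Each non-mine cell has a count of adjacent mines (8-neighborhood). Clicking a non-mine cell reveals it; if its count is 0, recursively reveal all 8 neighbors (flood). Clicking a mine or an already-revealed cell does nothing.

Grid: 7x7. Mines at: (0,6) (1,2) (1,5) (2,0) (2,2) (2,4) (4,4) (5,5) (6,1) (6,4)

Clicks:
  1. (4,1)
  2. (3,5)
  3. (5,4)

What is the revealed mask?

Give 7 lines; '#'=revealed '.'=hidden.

Answer: .......
.......
.......
####.#.
####...
#####..
.......

Derivation:
Click 1 (4,1) count=0: revealed 12 new [(3,0) (3,1) (3,2) (3,3) (4,0) (4,1) (4,2) (4,3) (5,0) (5,1) (5,2) (5,3)] -> total=12
Click 2 (3,5) count=2: revealed 1 new [(3,5)] -> total=13
Click 3 (5,4) count=3: revealed 1 new [(5,4)] -> total=14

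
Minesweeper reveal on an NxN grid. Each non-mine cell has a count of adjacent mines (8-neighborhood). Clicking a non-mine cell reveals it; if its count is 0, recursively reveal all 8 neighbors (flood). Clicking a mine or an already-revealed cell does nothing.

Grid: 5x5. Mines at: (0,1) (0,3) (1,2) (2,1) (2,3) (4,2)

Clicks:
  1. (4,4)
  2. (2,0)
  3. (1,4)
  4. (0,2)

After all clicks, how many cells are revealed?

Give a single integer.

Click 1 (4,4) count=0: revealed 4 new [(3,3) (3,4) (4,3) (4,4)] -> total=4
Click 2 (2,0) count=1: revealed 1 new [(2,0)] -> total=5
Click 3 (1,4) count=2: revealed 1 new [(1,4)] -> total=6
Click 4 (0,2) count=3: revealed 1 new [(0,2)] -> total=7

Answer: 7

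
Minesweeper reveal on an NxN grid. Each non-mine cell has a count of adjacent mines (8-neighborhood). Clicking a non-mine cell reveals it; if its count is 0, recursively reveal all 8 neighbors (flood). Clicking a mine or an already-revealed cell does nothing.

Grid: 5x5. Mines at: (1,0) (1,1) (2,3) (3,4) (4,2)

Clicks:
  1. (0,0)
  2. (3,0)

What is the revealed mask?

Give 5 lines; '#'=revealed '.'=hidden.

Answer: #....
.....
##...
##...
##...

Derivation:
Click 1 (0,0) count=2: revealed 1 new [(0,0)] -> total=1
Click 2 (3,0) count=0: revealed 6 new [(2,0) (2,1) (3,0) (3,1) (4,0) (4,1)] -> total=7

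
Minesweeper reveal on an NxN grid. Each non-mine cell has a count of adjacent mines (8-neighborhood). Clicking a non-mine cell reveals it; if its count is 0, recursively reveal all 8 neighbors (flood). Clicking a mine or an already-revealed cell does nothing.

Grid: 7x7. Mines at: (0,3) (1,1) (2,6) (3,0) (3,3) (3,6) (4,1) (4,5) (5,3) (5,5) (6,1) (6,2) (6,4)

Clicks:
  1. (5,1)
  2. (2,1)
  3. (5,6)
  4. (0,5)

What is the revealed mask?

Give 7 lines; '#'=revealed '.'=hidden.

Answer: ....###
....###
.#.....
.......
.......
.#....#
.......

Derivation:
Click 1 (5,1) count=3: revealed 1 new [(5,1)] -> total=1
Click 2 (2,1) count=2: revealed 1 new [(2,1)] -> total=2
Click 3 (5,6) count=2: revealed 1 new [(5,6)] -> total=3
Click 4 (0,5) count=0: revealed 6 new [(0,4) (0,5) (0,6) (1,4) (1,5) (1,6)] -> total=9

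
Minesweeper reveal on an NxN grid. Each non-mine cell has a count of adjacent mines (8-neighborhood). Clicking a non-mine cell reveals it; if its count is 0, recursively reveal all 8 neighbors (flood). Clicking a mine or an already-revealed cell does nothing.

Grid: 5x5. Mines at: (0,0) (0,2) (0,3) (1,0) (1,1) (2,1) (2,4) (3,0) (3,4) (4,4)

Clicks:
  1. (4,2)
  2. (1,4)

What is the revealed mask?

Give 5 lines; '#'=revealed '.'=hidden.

Answer: .....
....#
.....
.###.
.###.

Derivation:
Click 1 (4,2) count=0: revealed 6 new [(3,1) (3,2) (3,3) (4,1) (4,2) (4,3)] -> total=6
Click 2 (1,4) count=2: revealed 1 new [(1,4)] -> total=7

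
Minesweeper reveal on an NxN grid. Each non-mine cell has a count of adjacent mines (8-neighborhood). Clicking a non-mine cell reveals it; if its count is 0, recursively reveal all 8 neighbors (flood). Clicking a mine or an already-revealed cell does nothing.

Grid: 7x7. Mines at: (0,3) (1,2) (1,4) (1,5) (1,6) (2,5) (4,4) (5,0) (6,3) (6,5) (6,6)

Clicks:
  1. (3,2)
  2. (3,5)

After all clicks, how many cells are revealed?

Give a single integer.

Answer: 20

Derivation:
Click 1 (3,2) count=0: revealed 19 new [(0,0) (0,1) (1,0) (1,1) (2,0) (2,1) (2,2) (2,3) (3,0) (3,1) (3,2) (3,3) (4,0) (4,1) (4,2) (4,3) (5,1) (5,2) (5,3)] -> total=19
Click 2 (3,5) count=2: revealed 1 new [(3,5)] -> total=20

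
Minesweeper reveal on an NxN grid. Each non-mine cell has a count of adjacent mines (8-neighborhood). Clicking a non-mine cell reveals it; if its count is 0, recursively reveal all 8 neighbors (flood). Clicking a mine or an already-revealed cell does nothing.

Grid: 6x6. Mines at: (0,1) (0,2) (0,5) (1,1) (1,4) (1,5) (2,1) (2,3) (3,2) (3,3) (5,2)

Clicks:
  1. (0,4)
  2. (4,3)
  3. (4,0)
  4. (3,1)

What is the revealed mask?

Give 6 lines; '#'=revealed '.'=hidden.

Answer: ....#.
......
......
##....
##.#..
##....

Derivation:
Click 1 (0,4) count=3: revealed 1 new [(0,4)] -> total=1
Click 2 (4,3) count=3: revealed 1 new [(4,3)] -> total=2
Click 3 (4,0) count=0: revealed 6 new [(3,0) (3,1) (4,0) (4,1) (5,0) (5,1)] -> total=8
Click 4 (3,1) count=2: revealed 0 new [(none)] -> total=8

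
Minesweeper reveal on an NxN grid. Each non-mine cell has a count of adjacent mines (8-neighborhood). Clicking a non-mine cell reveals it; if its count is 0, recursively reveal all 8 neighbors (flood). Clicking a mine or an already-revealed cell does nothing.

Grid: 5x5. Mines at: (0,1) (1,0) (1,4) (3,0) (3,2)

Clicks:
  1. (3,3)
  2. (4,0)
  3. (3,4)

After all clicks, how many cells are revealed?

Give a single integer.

Answer: 7

Derivation:
Click 1 (3,3) count=1: revealed 1 new [(3,3)] -> total=1
Click 2 (4,0) count=1: revealed 1 new [(4,0)] -> total=2
Click 3 (3,4) count=0: revealed 5 new [(2,3) (2,4) (3,4) (4,3) (4,4)] -> total=7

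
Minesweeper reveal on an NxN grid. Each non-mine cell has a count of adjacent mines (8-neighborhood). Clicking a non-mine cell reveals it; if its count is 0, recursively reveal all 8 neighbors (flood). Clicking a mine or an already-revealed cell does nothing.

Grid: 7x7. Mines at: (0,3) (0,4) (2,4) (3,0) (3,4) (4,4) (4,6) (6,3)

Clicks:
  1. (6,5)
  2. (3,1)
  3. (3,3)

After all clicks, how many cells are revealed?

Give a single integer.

Click 1 (6,5) count=0: revealed 6 new [(5,4) (5,5) (5,6) (6,4) (6,5) (6,6)] -> total=6
Click 2 (3,1) count=1: revealed 1 new [(3,1)] -> total=7
Click 3 (3,3) count=3: revealed 1 new [(3,3)] -> total=8

Answer: 8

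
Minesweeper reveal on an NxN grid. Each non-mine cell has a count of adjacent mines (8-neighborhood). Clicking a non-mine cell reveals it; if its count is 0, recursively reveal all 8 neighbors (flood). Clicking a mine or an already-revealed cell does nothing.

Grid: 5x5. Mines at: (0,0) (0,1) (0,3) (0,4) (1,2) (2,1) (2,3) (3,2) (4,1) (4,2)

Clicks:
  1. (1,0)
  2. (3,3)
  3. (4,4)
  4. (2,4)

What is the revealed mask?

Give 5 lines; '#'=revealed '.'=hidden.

Answer: .....
#....
....#
...##
...##

Derivation:
Click 1 (1,0) count=3: revealed 1 new [(1,0)] -> total=1
Click 2 (3,3) count=3: revealed 1 new [(3,3)] -> total=2
Click 3 (4,4) count=0: revealed 3 new [(3,4) (4,3) (4,4)] -> total=5
Click 4 (2,4) count=1: revealed 1 new [(2,4)] -> total=6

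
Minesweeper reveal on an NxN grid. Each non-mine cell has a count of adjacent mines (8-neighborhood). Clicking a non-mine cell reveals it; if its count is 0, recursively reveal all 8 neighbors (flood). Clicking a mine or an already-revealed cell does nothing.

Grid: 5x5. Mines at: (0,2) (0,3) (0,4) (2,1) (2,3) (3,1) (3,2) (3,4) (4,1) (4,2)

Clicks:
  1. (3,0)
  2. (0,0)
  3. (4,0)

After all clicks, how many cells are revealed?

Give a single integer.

Click 1 (3,0) count=3: revealed 1 new [(3,0)] -> total=1
Click 2 (0,0) count=0: revealed 4 new [(0,0) (0,1) (1,0) (1,1)] -> total=5
Click 3 (4,0) count=2: revealed 1 new [(4,0)] -> total=6

Answer: 6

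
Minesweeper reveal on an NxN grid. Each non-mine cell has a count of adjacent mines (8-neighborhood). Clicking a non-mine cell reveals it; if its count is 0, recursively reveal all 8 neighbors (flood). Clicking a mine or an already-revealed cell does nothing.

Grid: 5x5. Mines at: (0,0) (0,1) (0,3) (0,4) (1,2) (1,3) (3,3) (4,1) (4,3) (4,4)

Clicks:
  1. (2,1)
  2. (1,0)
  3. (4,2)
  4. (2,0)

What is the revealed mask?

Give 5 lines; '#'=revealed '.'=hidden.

Click 1 (2,1) count=1: revealed 1 new [(2,1)] -> total=1
Click 2 (1,0) count=2: revealed 1 new [(1,0)] -> total=2
Click 3 (4,2) count=3: revealed 1 new [(4,2)] -> total=3
Click 4 (2,0) count=0: revealed 4 new [(1,1) (2,0) (3,0) (3,1)] -> total=7

Answer: .....
##...
##...
##...
..#..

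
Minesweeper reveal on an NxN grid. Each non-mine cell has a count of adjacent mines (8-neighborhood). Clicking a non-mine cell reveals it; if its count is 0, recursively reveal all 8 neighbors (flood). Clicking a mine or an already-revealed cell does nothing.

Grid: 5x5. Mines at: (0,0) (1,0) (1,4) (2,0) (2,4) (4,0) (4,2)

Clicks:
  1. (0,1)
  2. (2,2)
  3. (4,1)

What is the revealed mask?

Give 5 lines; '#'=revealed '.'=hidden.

Click 1 (0,1) count=2: revealed 1 new [(0,1)] -> total=1
Click 2 (2,2) count=0: revealed 11 new [(0,2) (0,3) (1,1) (1,2) (1,3) (2,1) (2,2) (2,3) (3,1) (3,2) (3,3)] -> total=12
Click 3 (4,1) count=2: revealed 1 new [(4,1)] -> total=13

Answer: .###.
.###.
.###.
.###.
.#...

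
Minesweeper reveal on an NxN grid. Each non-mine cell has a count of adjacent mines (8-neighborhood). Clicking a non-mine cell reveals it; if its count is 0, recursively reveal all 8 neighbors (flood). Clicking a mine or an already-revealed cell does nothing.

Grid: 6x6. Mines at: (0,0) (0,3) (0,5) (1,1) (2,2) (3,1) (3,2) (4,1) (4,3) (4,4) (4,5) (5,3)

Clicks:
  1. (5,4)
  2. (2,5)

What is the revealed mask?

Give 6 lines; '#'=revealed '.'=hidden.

Answer: ......
...###
...###
...###
......
....#.

Derivation:
Click 1 (5,4) count=4: revealed 1 new [(5,4)] -> total=1
Click 2 (2,5) count=0: revealed 9 new [(1,3) (1,4) (1,5) (2,3) (2,4) (2,5) (3,3) (3,4) (3,5)] -> total=10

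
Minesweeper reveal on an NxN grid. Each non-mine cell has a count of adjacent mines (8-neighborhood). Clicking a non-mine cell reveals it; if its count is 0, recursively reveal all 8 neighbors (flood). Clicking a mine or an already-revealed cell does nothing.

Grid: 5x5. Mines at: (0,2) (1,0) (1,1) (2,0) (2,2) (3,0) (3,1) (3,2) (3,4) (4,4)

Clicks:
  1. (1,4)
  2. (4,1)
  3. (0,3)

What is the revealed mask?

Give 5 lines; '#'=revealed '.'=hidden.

Answer: ...##
...##
...##
.....
.#...

Derivation:
Click 1 (1,4) count=0: revealed 6 new [(0,3) (0,4) (1,3) (1,4) (2,3) (2,4)] -> total=6
Click 2 (4,1) count=3: revealed 1 new [(4,1)] -> total=7
Click 3 (0,3) count=1: revealed 0 new [(none)] -> total=7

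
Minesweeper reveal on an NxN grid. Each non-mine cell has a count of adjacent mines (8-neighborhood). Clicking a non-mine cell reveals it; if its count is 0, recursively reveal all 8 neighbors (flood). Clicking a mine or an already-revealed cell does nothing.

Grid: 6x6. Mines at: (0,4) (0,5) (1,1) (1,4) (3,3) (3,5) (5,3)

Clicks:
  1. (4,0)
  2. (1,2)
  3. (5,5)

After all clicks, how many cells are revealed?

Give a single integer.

Click 1 (4,0) count=0: revealed 12 new [(2,0) (2,1) (2,2) (3,0) (3,1) (3,2) (4,0) (4,1) (4,2) (5,0) (5,1) (5,2)] -> total=12
Click 2 (1,2) count=1: revealed 1 new [(1,2)] -> total=13
Click 3 (5,5) count=0: revealed 4 new [(4,4) (4,5) (5,4) (5,5)] -> total=17

Answer: 17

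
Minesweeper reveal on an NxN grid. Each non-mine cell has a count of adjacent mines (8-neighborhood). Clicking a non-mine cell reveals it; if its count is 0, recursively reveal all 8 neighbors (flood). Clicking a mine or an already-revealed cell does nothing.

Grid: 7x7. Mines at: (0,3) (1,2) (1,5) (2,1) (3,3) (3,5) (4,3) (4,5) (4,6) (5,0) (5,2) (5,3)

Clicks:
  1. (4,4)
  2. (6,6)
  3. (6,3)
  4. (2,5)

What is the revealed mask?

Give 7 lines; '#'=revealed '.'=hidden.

Click 1 (4,4) count=5: revealed 1 new [(4,4)] -> total=1
Click 2 (6,6) count=0: revealed 6 new [(5,4) (5,5) (5,6) (6,4) (6,5) (6,6)] -> total=7
Click 3 (6,3) count=2: revealed 1 new [(6,3)] -> total=8
Click 4 (2,5) count=2: revealed 1 new [(2,5)] -> total=9

Answer: .......
.......
.....#.
.......
....#..
....###
...####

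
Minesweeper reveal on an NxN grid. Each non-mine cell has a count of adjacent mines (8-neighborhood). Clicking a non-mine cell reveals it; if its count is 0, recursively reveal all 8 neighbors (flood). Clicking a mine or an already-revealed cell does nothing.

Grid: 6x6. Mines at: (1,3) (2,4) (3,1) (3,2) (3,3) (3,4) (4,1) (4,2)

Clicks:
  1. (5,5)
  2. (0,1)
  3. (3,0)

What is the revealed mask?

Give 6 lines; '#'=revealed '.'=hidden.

Click 1 (5,5) count=0: revealed 6 new [(4,3) (4,4) (4,5) (5,3) (5,4) (5,5)] -> total=6
Click 2 (0,1) count=0: revealed 9 new [(0,0) (0,1) (0,2) (1,0) (1,1) (1,2) (2,0) (2,1) (2,2)] -> total=15
Click 3 (3,0) count=2: revealed 1 new [(3,0)] -> total=16

Answer: ###...
###...
###...
#.....
...###
...###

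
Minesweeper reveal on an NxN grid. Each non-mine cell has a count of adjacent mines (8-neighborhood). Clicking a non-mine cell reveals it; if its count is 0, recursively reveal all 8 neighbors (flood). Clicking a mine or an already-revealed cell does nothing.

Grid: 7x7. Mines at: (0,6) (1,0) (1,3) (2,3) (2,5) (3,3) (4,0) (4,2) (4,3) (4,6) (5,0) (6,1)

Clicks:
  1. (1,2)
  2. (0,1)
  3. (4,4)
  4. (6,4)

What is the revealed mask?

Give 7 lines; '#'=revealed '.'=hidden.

Answer: .#.....
..#....
.......
.......
....#..
..#####
..#####

Derivation:
Click 1 (1,2) count=2: revealed 1 new [(1,2)] -> total=1
Click 2 (0,1) count=1: revealed 1 new [(0,1)] -> total=2
Click 3 (4,4) count=2: revealed 1 new [(4,4)] -> total=3
Click 4 (6,4) count=0: revealed 10 new [(5,2) (5,3) (5,4) (5,5) (5,6) (6,2) (6,3) (6,4) (6,5) (6,6)] -> total=13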